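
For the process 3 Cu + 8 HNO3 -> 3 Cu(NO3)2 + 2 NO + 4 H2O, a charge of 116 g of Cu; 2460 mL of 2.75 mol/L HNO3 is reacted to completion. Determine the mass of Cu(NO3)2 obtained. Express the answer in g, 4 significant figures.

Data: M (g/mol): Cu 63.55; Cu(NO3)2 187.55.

342.3 g

n(Cu) = 116.0 / 63.55 = 1.825 mol
n(HNO3) = 2.75 × 2460/1000 = 6.765 mol
n/ν for Cu = 1.825/3 = 0.6083
n/ν for HNO3 = 6.765/8 = 0.8456
Smallest n/ν is Cu → limiting reagent.
n(Cu(NO3)2) = (3/3) × 1.825 = 1.825 mol
mass = 1.825 × 187.55 = 342.3 g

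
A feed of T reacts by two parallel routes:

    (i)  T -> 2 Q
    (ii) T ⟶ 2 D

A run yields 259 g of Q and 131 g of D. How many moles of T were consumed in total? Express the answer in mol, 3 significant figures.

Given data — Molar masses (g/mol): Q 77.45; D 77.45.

n(Q) = 259 / 77.45 = 3.344 mol
n(D) = 131 / 77.45 = 1.691 mol
n(T) via (i) = (1/2)×3.344 = 1.672 mol
n(T) via (ii) = (1/2)×1.691 = 0.8455 mol
total n(T) = 1.672 + 0.8455 = 2.518 mol

2.52 mol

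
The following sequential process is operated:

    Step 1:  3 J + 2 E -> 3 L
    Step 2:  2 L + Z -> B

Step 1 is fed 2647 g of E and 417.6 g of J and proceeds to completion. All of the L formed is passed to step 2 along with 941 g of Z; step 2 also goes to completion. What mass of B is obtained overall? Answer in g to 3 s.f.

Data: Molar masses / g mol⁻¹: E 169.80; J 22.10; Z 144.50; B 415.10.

2700 g

Step 1:
n(E) = 2647 / 169.80 = 15.59 mol
n(J) = 417.6 / 22.10 = 18.90 mol
n/ν for E = 15.59/2 = 7.795
n/ν for J = 18.90/3 = 6.300
Smallest n/ν is J → limiting reagent.
n(L) produced = (3/3) × 18.90 = 18.90 mol
Step 2:
n(L) available = 18.90 mol
n(Z) = 941.0 / 144.50 = 6.512 mol
n/ν for L = 18.90/2 = 9.450
n/ν for Z = 6.512/1 = 6.512
Smallest n/ν is Z → limiting reagent.
n(B) = (1/1) × 6.512 = 6.512 mol
mass = 6.512 × 415.10 = 2703 g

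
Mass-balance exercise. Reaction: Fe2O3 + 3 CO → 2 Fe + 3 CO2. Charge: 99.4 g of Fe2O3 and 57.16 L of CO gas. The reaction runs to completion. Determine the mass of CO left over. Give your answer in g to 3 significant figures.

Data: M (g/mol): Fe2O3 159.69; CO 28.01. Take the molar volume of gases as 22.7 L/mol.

18.2 g

n(Fe2O3) = 99.40 / 159.69 = 0.6225 mol
n(CO) = 57.16 / 22.7 = 2.518 mol
n/ν for Fe2O3 = 0.6225/1 = 0.6225
n/ν for CO = 2.518/3 = 0.8393
Smallest n/ν is Fe2O3 → limiting reagent.
CO consumed = (3/1) × 0.6225 = 1.868 mol
CO remaining = 2.518 − 1.868 = 0.6500 mol
mass = 0.6500 × 28.01 = 18.21 g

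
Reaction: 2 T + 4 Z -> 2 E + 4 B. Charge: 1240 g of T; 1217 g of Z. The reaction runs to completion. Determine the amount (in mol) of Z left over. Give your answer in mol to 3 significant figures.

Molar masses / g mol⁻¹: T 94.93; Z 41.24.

3.39 mol

n(T) = 1240 / 94.93 = 13.06 mol
n(Z) = 1217 / 41.24 = 29.51 mol
n/ν for T = 13.06/2 = 6.530
n/ν for Z = 29.51/4 = 7.378
Smallest n/ν is T → limiting reagent.
Z consumed = (4/2) × 13.06 = 26.12 mol
Z remaining = 29.51 − 26.12 = 3.390 mol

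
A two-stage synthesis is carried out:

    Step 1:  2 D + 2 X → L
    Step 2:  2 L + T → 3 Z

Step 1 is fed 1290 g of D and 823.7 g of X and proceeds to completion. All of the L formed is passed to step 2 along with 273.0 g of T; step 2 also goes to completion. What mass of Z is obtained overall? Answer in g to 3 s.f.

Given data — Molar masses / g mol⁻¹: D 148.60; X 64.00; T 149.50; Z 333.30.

1830 g

Step 1:
n(D) = 1290 / 148.60 = 8.681 mol
n(X) = 823.7 / 64.00 = 12.87 mol
n/ν → D: 4.341, X: 6.435; D is limiting.
n(L) produced = (1/2) × 8.681 = 4.341 mol
Step 2:
n(L) available = 4.341 mol
n(T) = 273.0 / 149.50 = 1.826 mol
n/ν → L: 2.171, T: 1.826; T is limiting.
n(Z) = (3/1) × 1.826 = 5.478 mol
mass = 5.478 × 333.30 = 1826 g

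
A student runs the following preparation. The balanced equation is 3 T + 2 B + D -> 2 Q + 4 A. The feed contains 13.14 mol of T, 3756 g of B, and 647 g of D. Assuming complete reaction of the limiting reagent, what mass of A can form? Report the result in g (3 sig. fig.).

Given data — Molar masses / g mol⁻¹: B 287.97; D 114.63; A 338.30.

n(T) = 13.14 mol
n(B) = 3756 / 287.97 = 13.04 mol
n(D) = 647.0 / 114.63 = 5.644 mol
n/ν → T: 4.380, B: 6.520, D: 5.644; T is limiting.
n(A) = (4/3) × 13.14 = 17.52 mol
mass = 17.52 × 338.30 = 5927 g

5930 g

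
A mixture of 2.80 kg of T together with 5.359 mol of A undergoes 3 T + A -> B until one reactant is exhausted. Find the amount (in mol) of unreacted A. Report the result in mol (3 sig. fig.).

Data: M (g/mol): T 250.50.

1.63 mol

n(T) = 2.800×1000 / 250.50 = 11.18 mol
n(A) = 5.359 mol
n/ν for T = 11.18/3 = 3.727
n/ν for A = 5.359/1 = 5.359
Smallest n/ν is T → limiting reagent.
A consumed = (1/3) × 11.18 = 3.727 mol
A remaining = 5.359 − 3.727 = 1.632 mol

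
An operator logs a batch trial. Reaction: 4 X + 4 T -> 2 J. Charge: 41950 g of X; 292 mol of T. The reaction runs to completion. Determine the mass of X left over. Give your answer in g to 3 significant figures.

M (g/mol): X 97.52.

n(X) = 41950 / 97.52 = 430.2 mol
n(T) = 292.0 mol
n/ν → X: 107.6, T: 73.00; T is limiting.
X consumed = (4/4) × 292.0 = 292.0 mol
X remaining = 430.2 − 292.0 = 138.2 mol
mass = 138.2 × 97.52 = 13480 g

13500 g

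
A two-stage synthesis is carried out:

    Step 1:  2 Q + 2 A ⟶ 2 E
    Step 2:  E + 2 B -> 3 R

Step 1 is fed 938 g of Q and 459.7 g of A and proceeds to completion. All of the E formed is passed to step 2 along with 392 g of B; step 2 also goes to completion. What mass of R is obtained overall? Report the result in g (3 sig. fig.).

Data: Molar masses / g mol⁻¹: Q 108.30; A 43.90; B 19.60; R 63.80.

Step 1:
n(Q) = 938.0 / 108.30 = 8.661 mol
n(A) = 459.7 / 43.90 = 10.47 mol
n/ν for Q = 8.661/2 = 4.331
n/ν for A = 10.47/2 = 5.235
Smallest n/ν is Q → limiting reagent.
n(E) produced = (2/2) × 8.661 = 8.661 mol
Step 2:
n(E) available = 8.661 mol
n(B) = 392.0 / 19.60 = 20.00 mol
n/ν for E = 8.661/1 = 8.661
n/ν for B = 20.00/2 = 10.00
Smallest n/ν is E → limiting reagent.
n(R) = (3/1) × 8.661 = 25.98 mol
mass = 25.98 × 63.80 = 1658 g

1660 g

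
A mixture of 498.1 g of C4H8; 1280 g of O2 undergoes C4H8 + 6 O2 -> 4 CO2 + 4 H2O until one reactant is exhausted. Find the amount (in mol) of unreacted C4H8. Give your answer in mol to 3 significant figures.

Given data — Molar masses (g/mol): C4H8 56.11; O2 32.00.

2.21 mol

n(C4H8) = 498.1 / 56.11 = 8.877 mol
n(O2) = 1280 / 32.00 = 40.00 mol
n/ν → C4H8: 8.877, O2: 6.667; O2 is limiting.
C4H8 consumed = (1/6) × 40.00 = 6.667 mol
C4H8 remaining = 8.877 − 6.667 = 2.210 mol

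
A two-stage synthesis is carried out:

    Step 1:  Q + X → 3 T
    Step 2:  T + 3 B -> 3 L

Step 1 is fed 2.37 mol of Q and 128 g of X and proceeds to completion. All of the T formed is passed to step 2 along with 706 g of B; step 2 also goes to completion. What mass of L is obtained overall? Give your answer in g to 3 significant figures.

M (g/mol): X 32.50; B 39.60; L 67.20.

Step 1:
n(Q) = 2.370 mol
n(X) = 128.0 / 32.50 = 3.938 mol
n/ν for Q = 2.370/1 = 2.370
n/ν for X = 3.938/1 = 3.938
Smallest n/ν is Q → limiting reagent.
n(T) produced = (3/1) × 2.370 = 7.110 mol
Step 2:
n(T) available = 7.110 mol
n(B) = 706.0 / 39.60 = 17.83 mol
n/ν for T = 7.110/1 = 7.110
n/ν for B = 17.83/3 = 5.943
Smallest n/ν is B → limiting reagent.
n(L) = (3/3) × 17.83 = 17.83 mol
mass = 17.83 × 67.20 = 1198 g

1200 g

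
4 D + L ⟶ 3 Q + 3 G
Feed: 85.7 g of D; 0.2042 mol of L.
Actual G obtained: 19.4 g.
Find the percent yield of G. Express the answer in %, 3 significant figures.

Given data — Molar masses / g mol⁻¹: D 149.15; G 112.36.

n(D) = 85.70 / 149.15 = 0.5746 mol
n(L) = 0.2042 mol
n/ν for D = 0.5746/4 = 0.1437
n/ν for L = 0.2042/1 = 0.2042
Smallest n/ν is D → limiting reagent.
theoretical n(G) = (3/4) × 0.5746 = 0.4310 mol → 48.43 g
% yield = 19.4 / 48.43 × 100 = 40.06 %

40.1 %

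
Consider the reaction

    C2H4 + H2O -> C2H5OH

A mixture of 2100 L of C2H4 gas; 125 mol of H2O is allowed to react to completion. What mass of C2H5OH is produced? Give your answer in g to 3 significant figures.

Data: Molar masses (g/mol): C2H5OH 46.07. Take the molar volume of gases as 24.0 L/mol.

n(C2H4) = 2100 / 24.0 = 87.50 mol
n(H2O) = 125.0 mol
n/ν → C2H4: 87.50, H2O: 125.0; C2H4 is limiting.
n(C2H5OH) = (1/1) × 87.50 = 87.50 mol
mass = 87.50 × 46.07 = 4031 g

4030 g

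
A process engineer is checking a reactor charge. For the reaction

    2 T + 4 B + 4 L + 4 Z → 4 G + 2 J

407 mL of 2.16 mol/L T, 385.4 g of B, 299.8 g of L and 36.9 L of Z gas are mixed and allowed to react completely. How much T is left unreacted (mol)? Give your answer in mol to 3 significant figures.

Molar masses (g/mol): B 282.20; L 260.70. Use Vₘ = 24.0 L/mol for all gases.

n(T) = 2.16 × 407.0/1000 = 0.8791 mol
n(B) = 385.4 / 282.20 = 1.366 mol
n(L) = 299.8 / 260.70 = 1.150 mol
n(Z) = 36.90 / 24.0 = 1.538 mol
n/ν → T: 0.4396, B: 0.3415, L: 0.2875, Z: 0.3845; L is limiting.
T consumed = (2/4) × 1.150 = 0.5750 mol
T remaining = 0.8791 − 0.5750 = 0.3041 mol

0.304 mol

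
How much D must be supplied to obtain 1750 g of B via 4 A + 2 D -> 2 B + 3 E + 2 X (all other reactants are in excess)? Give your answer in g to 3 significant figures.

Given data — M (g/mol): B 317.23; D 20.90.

n(B) = 1750 / 317.23 = 5.517 mol
n(D) = (2/2) × 5.517 = 5.517 mol
mass = 5.517 × 20.90 = 115.3 g

115 g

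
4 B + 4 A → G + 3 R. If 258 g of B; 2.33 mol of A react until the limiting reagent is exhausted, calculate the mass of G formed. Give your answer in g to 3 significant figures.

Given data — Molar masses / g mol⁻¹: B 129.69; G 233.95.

116 g

n(B) = 258.0 / 129.69 = 1.989 mol
n(A) = 2.330 mol
n/ν → B: 0.4973, A: 0.5825; B is limiting.
n(G) = (1/4) × 1.989 = 0.4973 mol
mass = 0.4973 × 233.95 = 116.3 g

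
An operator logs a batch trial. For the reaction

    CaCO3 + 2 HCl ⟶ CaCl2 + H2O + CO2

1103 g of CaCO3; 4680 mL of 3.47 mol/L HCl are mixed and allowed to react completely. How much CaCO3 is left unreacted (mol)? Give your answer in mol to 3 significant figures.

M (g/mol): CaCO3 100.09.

n(CaCO3) = 1103 / 100.09 = 11.02 mol
n(HCl) = 3.47 × 4680/1000 = 16.24 mol
n/ν for CaCO3 = 11.02/1 = 11.02
n/ν for HCl = 16.24/2 = 8.120
Smallest n/ν is HCl → limiting reagent.
CaCO3 consumed = (1/2) × 16.24 = 8.120 mol
CaCO3 remaining = 11.02 − 8.120 = 2.900 mol

2.90 mol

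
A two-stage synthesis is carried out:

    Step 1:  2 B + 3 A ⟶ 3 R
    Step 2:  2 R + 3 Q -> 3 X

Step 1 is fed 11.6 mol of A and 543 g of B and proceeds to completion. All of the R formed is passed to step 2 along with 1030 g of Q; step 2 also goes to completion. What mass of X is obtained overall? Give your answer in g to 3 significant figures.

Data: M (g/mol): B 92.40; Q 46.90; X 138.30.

1830 g

Step 1:
n(A) = 11.60 mol
n(B) = 543.0 / 92.40 = 5.877 mol
n/ν for A = 11.60/3 = 3.867
n/ν for B = 5.877/2 = 2.939
Smallest n/ν is B → limiting reagent.
n(R) produced = (3/2) × 5.877 = 8.816 mol
Step 2:
n(R) available = 8.816 mol
n(Q) = 1030 / 46.90 = 21.96 mol
n/ν for R = 8.816/2 = 4.408
n/ν for Q = 21.96/3 = 7.320
Smallest n/ν is R → limiting reagent.
n(X) = (3/2) × 8.816 = 13.22 mol
mass = 13.22 × 138.30 = 1828 g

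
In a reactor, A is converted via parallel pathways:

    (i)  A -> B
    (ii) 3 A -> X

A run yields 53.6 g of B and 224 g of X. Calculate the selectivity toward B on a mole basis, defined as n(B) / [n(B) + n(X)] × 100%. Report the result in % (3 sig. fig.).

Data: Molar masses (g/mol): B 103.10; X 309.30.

n(B) = 53.6 / 103.10 = 0.5199 mol
n(X) = 224 / 309.30 = 0.7242 mol
selectivity = 0.5199/(0.5199+0.7242) × 100 = 41.79 %

41.8 %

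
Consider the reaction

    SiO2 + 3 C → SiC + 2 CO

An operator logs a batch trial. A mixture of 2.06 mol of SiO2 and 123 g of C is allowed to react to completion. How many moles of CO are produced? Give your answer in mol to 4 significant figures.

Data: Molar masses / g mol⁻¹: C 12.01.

n(SiO2) = 2.060 mol
n(C) = 123.0 / 12.01 = 10.24 mol
n/ν → SiO2: 2.060, C: 3.413; SiO2 is limiting.
n(CO) = (2/1) × 2.060 = 4.120 mol

4.120 mol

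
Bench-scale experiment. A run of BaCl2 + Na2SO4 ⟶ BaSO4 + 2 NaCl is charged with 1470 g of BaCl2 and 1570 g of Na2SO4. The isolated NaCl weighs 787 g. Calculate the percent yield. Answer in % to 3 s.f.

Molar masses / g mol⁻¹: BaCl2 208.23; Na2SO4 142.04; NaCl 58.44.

n(BaCl2) = 1470 / 208.23 = 7.060 mol
n(Na2SO4) = 1570 / 142.04 = 11.05 mol
n/ν → BaCl2: 7.060, Na2SO4: 11.05; BaCl2 is limiting.
theoretical n(NaCl) = (2/1) × 7.060 = 14.12 mol → 825.2 g
% yield = 787 / 825.2 × 100 = 95.37 %

95.4 %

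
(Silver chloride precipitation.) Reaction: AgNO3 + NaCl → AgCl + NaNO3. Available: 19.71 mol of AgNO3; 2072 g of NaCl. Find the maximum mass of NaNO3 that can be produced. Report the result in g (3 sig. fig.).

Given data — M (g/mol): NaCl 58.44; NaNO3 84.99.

1680 g

n(AgNO3) = 19.71 mol
n(NaCl) = 2072 / 58.44 = 35.46 mol
n/ν for AgNO3 = 19.71/1 = 19.71
n/ν for NaCl = 35.46/1 = 35.46
Smallest n/ν is AgNO3 → limiting reagent.
n(NaNO3) = (1/1) × 19.71 = 19.71 mol
mass = 19.71 × 84.99 = 1675 g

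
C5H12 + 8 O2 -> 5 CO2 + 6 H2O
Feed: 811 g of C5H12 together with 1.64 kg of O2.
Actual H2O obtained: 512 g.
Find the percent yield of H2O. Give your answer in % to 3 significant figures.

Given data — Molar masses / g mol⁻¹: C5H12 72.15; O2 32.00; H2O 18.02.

n(C5H12) = 811.0 / 72.15 = 11.24 mol
n(O2) = 1.640×1000 / 32.00 = 51.25 mol
n/ν for C5H12 = 11.24/1 = 11.24
n/ν for O2 = 51.25/8 = 6.406
Smallest n/ν is O2 → limiting reagent.
theoretical n(H2O) = (6/8) × 51.25 = 38.44 mol → 692.7 g
% yield = 512 / 692.7 × 100 = 73.91 %

73.9 %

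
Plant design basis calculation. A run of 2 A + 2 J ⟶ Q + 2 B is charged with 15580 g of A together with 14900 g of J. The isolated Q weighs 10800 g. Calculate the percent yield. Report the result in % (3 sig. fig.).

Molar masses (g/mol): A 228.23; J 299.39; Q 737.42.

n(A) = 15580 / 228.23 = 68.26 mol
n(J) = 14900 / 299.39 = 49.77 mol
n/ν for A = 68.26/2 = 34.13
n/ν for J = 49.77/2 = 24.89
Smallest n/ν is J → limiting reagent.
theoretical n(Q) = (1/2) × 49.77 = 24.89 mol → 18350 g
% yield = 10800 / 18350 × 100 = 58.86 %

58.9 %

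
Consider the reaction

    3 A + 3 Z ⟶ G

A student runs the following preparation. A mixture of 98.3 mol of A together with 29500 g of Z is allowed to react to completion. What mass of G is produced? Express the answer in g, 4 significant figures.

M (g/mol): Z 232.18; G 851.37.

27900 g

n(A) = 98.30 mol
n(Z) = 29500 / 232.18 = 127.1 mol
n/ν for A = 98.30/3 = 32.77
n/ν for Z = 127.1/3 = 42.37
Smallest n/ν is A → limiting reagent.
n(G) = (1/3) × 98.30 = 32.77 mol
mass = 32.77 × 851.37 = 27900 g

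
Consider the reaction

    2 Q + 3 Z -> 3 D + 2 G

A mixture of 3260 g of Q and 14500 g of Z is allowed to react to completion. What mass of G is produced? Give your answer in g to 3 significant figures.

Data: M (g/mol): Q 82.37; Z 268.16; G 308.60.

11100 g

n(Q) = 3260 / 82.37 = 39.58 mol
n(Z) = 14500 / 268.16 = 54.07 mol
n/ν for Q = 39.58/2 = 19.79
n/ν for Z = 54.07/3 = 18.02
Smallest n/ν is Z → limiting reagent.
n(G) = (2/3) × 54.07 = 36.05 mol
mass = 36.05 × 308.60 = 11130 g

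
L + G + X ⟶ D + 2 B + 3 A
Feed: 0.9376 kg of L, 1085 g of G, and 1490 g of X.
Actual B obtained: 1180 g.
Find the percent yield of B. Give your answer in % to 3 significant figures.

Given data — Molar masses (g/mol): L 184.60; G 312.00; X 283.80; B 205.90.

n(L) = 0.9376×1000 / 184.60 = 5.079 mol
n(G) = 1085 / 312.00 = 3.478 mol
n(X) = 1490 / 283.80 = 5.250 mol
n/ν for L = 5.079/1 = 5.079
n/ν for G = 3.478/1 = 3.478
n/ν for X = 5.250/1 = 5.250
Smallest n/ν is G → limiting reagent.
theoretical n(B) = (2/1) × 3.478 = 6.956 mol → 1432 g
% yield = 1180 / 1432 × 100 = 82.40 %

82.4 %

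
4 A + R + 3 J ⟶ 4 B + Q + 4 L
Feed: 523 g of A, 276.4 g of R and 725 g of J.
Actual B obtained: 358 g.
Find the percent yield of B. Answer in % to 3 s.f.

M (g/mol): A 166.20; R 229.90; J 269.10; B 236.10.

48.2 %

n(A) = 523.0 / 166.20 = 3.147 mol
n(R) = 276.4 / 229.90 = 1.202 mol
n(J) = 725.0 / 269.10 = 2.694 mol
n/ν → A: 0.7868, R: 1.202, J: 0.8980; A is limiting.
theoretical n(B) = (4/4) × 3.147 = 3.147 mol → 743.0 g
% yield = 358 / 743.0 × 100 = 48.18 %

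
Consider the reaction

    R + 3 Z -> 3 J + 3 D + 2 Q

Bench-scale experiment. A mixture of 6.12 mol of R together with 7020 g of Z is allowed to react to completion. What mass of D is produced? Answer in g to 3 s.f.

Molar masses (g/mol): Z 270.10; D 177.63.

n(R) = 6.120 mol
n(Z) = 7020 / 270.10 = 25.99 mol
n/ν for R = 6.120/1 = 6.120
n/ν for Z = 25.99/3 = 8.663
Smallest n/ν is R → limiting reagent.
n(D) = (3/1) × 6.120 = 18.36 mol
mass = 18.36 × 177.63 = 3261 g

3260 g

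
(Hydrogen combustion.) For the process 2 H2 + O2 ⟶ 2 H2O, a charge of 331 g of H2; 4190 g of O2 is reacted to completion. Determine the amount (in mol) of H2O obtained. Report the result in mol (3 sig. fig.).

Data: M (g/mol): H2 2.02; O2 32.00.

164 mol

n(H2) = 331.0 / 2.02 = 163.9 mol
n(O2) = 4190 / 32.00 = 130.9 mol
n/ν → H2: 81.95, O2: 130.9; H2 is limiting.
n(H2O) = (2/2) × 163.9 = 163.9 mol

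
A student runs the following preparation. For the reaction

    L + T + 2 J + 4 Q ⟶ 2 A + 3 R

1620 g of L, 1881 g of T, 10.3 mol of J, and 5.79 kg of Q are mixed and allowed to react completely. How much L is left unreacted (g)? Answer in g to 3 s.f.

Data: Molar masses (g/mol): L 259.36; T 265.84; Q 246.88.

284 g

n(L) = 1620 / 259.36 = 6.246 mol
n(T) = 1881 / 265.84 = 7.076 mol
n(J) = 10.30 mol
n(Q) = 5.790×1000 / 246.88 = 23.45 mol
n/ν → L: 6.246, T: 7.076, J: 5.150, Q: 5.863; J is limiting.
L consumed = (1/2) × 10.30 = 5.150 mol
L remaining = 6.246 − 5.150 = 1.096 mol
mass = 1.096 × 259.36 = 284.3 g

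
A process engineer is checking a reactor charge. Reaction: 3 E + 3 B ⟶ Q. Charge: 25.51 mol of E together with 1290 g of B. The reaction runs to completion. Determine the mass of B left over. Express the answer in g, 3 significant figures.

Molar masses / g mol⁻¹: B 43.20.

188 g

n(E) = 25.51 mol
n(B) = 1290 / 43.20 = 29.86 mol
n/ν → E: 8.503, B: 9.953; E is limiting.
B consumed = (3/3) × 25.51 = 25.51 mol
B remaining = 29.86 − 25.51 = 4.350 mol
mass = 4.350 × 43.20 = 187.9 g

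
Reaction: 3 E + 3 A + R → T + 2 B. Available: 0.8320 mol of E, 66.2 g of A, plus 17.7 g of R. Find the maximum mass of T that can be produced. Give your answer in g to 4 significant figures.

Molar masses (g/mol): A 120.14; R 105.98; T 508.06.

n(E) = 0.8320 mol
n(A) = 66.20 / 120.14 = 0.5510 mol
n(R) = 17.70 / 105.98 = 0.1670 mol
n/ν for E = 0.8320/3 = 0.2773
n/ν for A = 0.5510/3 = 0.1837
n/ν for R = 0.1670/1 = 0.1670
Smallest n/ν is R → limiting reagent.
n(T) = (1/1) × 0.1670 = 0.1670 mol
mass = 0.1670 × 508.06 = 84.85 g

84.85 g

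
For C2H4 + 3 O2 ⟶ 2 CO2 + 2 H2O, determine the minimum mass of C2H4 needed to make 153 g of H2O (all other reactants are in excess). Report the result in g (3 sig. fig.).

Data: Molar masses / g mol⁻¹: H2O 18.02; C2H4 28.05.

n(H2O) = 153 / 18.02 = 8.491 mol
n(C2H4) = (1/2) × 8.491 = 4.246 mol
mass = 4.246 × 28.05 = 119.1 g

119 g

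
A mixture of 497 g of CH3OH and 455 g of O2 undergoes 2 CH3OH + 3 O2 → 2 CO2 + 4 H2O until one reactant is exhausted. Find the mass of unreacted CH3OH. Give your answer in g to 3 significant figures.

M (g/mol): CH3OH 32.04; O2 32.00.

193 g

n(CH3OH) = 497.0 / 32.04 = 15.51 mol
n(O2) = 455.0 / 32.00 = 14.22 mol
n/ν → CH3OH: 7.755, O2: 4.740; O2 is limiting.
CH3OH consumed = (2/3) × 14.22 = 9.480 mol
CH3OH remaining = 15.51 − 9.480 = 6.030 mol
mass = 6.030 × 32.04 = 193.2 g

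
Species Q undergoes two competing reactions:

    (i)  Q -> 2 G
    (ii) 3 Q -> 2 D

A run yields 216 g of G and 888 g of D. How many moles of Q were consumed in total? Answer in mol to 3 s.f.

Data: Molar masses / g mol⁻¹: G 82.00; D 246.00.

n(G) = 216 / 82.00 = 2.634 mol
n(D) = 888 / 246.00 = 3.610 mol
n(Q) via (i) = (1/2)×2.634 = 1.317 mol
n(Q) via (ii) = (3/2)×3.610 = 5.415 mol
total n(Q) = 1.317 + 5.415 = 6.732 mol

6.73 mol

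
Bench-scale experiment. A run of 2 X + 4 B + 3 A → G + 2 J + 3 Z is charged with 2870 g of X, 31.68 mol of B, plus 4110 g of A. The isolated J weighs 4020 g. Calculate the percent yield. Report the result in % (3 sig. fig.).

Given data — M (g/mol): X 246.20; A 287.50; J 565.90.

n(X) = 2870 / 246.20 = 11.66 mol
n(B) = 31.68 mol
n(A) = 4110 / 287.50 = 14.30 mol
n/ν for X = 11.66/2 = 5.830
n/ν for B = 31.68/4 = 7.920
n/ν for A = 14.30/3 = 4.767
Smallest n/ν is A → limiting reagent.
theoretical n(J) = (2/3) × 14.30 = 9.533 mol → 5395 g
% yield = 4020 / 5395 × 100 = 74.51 %

74.5 %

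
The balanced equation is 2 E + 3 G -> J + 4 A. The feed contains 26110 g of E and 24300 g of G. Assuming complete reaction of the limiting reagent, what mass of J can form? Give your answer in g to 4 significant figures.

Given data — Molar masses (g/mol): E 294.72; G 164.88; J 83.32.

n(E) = 26110 / 294.72 = 88.59 mol
n(G) = 24300 / 164.88 = 147.4 mol
n/ν → E: 44.30, G: 49.13; E is limiting.
n(J) = (1/2) × 88.59 = 44.30 mol
mass = 44.30 × 83.32 = 3691 g

3691 g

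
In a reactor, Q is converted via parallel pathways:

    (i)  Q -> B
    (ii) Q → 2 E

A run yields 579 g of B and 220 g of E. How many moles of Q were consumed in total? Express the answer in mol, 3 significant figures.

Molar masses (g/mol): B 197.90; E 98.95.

4.04 mol

n(B) = 579 / 197.90 = 2.926 mol
n(E) = 220 / 98.95 = 2.223 mol
n(Q) via (i) = (1/1)×2.926 = 2.926 mol
n(Q) via (ii) = (1/2)×2.223 = 1.112 mol
total n(Q) = 2.926 + 1.112 = 4.038 mol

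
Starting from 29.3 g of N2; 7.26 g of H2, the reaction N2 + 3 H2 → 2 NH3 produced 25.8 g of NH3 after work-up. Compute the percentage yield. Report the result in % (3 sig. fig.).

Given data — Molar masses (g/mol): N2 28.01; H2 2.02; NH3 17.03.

72.4 %

n(N2) = 29.30 / 28.01 = 1.046 mol
n(H2) = 7.260 / 2.02 = 3.594 mol
n/ν → N2: 1.046, H2: 1.198; N2 is limiting.
theoretical n(NH3) = (2/1) × 1.046 = 2.092 mol → 35.63 g
% yield = 25.8 / 35.63 × 100 = 72.41 %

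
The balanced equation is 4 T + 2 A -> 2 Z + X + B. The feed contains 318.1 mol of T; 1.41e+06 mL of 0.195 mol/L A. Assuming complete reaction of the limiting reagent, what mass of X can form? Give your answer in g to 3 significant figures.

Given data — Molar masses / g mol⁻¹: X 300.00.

n(T) = 318.1 mol
n(A) = 0.195 × 1.41e+06/1000 = 275.0 mol
n/ν for T = 318.1/4 = 79.53
n/ν for A = 275.0/2 = 137.5
Smallest n/ν is T → limiting reagent.
n(X) = (1/4) × 318.1 = 79.53 mol
mass = 79.53 × 300.00 = 23860 g

23900 g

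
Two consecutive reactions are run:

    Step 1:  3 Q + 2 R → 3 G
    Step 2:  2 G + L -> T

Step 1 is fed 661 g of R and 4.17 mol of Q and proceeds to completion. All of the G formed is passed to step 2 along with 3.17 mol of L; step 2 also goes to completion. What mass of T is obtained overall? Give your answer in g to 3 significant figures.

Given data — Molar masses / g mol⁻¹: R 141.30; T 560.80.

1170 g

Step 1:
n(R) = 661.0 / 141.30 = 4.678 mol
n(Q) = 4.170 mol
n/ν for R = 4.678/2 = 2.339
n/ν for Q = 4.170/3 = 1.390
Smallest n/ν is Q → limiting reagent.
n(G) produced = (3/3) × 4.170 = 4.170 mol
Step 2:
n(G) available = 4.170 mol
n(L) = 3.170 mol
n/ν for G = 4.170/2 = 2.085
n/ν for L = 3.170/1 = 3.170
Smallest n/ν is G → limiting reagent.
n(T) = (1/2) × 4.170 = 2.085 mol
mass = 2.085 × 560.80 = 1169 g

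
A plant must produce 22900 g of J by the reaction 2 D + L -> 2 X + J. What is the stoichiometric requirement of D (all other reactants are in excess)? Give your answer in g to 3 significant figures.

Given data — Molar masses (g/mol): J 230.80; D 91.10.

n(J) = 22900 / 230.80 = 99.22 mol
n(D) = (2/1) × 99.22 = 198.4 mol
mass = 198.4 × 91.10 = 18070 g

18100 g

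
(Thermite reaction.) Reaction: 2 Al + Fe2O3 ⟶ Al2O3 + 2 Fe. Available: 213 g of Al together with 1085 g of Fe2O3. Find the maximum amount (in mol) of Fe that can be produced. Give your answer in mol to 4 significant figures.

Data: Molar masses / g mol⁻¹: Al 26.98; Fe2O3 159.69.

n(Al) = 213.0 / 26.98 = 7.895 mol
n(Fe2O3) = 1085 / 159.69 = 6.794 mol
n/ν for Al = 7.895/2 = 3.948
n/ν for Fe2O3 = 6.794/1 = 6.794
Smallest n/ν is Al → limiting reagent.
n(Fe) = (2/2) × 7.895 = 7.895 mol

7.895 mol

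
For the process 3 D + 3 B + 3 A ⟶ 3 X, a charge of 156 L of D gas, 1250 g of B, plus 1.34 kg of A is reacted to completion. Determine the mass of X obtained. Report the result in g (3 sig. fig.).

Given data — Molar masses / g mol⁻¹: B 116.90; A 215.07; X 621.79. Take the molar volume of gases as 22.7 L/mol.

n(D) = 156.0 / 22.7 = 6.872 mol
n(B) = 1250 / 116.90 = 10.69 mol
n(A) = 1.340×1000 / 215.07 = 6.231 mol
n/ν → D: 2.291, B: 3.563, A: 2.077; A is limiting.
n(X) = (3/3) × 6.231 = 6.231 mol
mass = 6.231 × 621.79 = 3874 g

3870 g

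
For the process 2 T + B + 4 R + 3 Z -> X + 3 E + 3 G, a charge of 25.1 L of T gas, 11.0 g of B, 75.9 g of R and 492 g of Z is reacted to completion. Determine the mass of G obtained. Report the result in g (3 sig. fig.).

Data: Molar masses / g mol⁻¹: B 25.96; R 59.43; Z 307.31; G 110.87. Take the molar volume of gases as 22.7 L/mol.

106 g

n(T) = 25.10 / 22.7 = 1.106 mol
n(B) = 11.00 / 25.96 = 0.4237 mol
n(R) = 75.90 / 59.43 = 1.277 mol
n(Z) = 492.0 / 307.31 = 1.601 mol
n/ν for T = 1.106/2 = 0.5530
n/ν for B = 0.4237/1 = 0.4237
n/ν for R = 1.277/4 = 0.3193
n/ν for Z = 1.601/3 = 0.5337
Smallest n/ν is R → limiting reagent.
n(G) = (3/4) × 1.277 = 0.9578 mol
mass = 0.9578 × 110.87 = 106.2 g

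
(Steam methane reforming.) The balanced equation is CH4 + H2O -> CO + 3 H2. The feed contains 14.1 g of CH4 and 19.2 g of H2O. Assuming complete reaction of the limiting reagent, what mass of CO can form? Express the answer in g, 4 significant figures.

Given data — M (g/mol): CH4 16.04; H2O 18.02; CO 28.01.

n(CH4) = 14.10 / 16.04 = 0.8791 mol
n(H2O) = 19.20 / 18.02 = 1.065 mol
n/ν for CH4 = 0.8791/1 = 0.8791
n/ν for H2O = 1.065/1 = 1.065
Smallest n/ν is CH4 → limiting reagent.
n(CO) = (1/1) × 0.8791 = 0.8791 mol
mass = 0.8791 × 28.01 = 24.62 g

24.62 g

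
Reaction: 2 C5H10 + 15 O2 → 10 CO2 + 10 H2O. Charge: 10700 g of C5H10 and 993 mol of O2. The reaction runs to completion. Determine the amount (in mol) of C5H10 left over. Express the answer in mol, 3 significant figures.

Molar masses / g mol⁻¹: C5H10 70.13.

20.2 mol

n(C5H10) = 10700 / 70.13 = 152.6 mol
n(O2) = 993.0 mol
n/ν for C5H10 = 152.6/2 = 76.30
n/ν for O2 = 993.0/15 = 66.20
Smallest n/ν is O2 → limiting reagent.
C5H10 consumed = (2/15) × 993.0 = 132.4 mol
C5H10 remaining = 152.6 − 132.4 = 20.20 mol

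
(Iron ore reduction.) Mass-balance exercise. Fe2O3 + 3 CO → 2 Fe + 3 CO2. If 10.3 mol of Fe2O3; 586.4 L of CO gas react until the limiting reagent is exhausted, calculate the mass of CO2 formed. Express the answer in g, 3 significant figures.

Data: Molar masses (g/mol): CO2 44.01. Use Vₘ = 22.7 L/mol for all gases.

n(Fe2O3) = 10.30 mol
n(CO) = 586.4 / 22.7 = 25.83 mol
n/ν → Fe2O3: 10.30, CO: 8.610; CO is limiting.
n(CO2) = (3/3) × 25.83 = 25.83 mol
mass = 25.83 × 44.01 = 1137 g

1140 g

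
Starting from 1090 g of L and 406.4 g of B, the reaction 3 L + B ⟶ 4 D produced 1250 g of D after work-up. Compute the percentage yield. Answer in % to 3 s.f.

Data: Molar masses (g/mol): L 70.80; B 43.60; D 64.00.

n(L) = 1090 / 70.80 = 15.40 mol
n(B) = 406.4 / 43.60 = 9.321 mol
n/ν → L: 5.133, B: 9.321; L is limiting.
theoretical n(D) = (4/3) × 15.40 = 20.53 mol → 1314 g
% yield = 1250 / 1314 × 100 = 95.13 %

95.1 %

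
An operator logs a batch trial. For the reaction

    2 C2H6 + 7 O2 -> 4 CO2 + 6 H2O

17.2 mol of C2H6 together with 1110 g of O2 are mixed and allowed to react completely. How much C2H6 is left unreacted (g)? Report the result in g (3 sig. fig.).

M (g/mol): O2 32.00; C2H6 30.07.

219 g

n(C2H6) = 17.20 mol
n(O2) = 1110 / 32.00 = 34.69 mol
n/ν for C2H6 = 17.20/2 = 8.600
n/ν for O2 = 34.69/7 = 4.956
Smallest n/ν is O2 → limiting reagent.
C2H6 consumed = (2/7) × 34.69 = 9.911 mol
C2H6 remaining = 17.20 − 9.911 = 7.289 mol
mass = 7.289 × 30.07 = 219.2 g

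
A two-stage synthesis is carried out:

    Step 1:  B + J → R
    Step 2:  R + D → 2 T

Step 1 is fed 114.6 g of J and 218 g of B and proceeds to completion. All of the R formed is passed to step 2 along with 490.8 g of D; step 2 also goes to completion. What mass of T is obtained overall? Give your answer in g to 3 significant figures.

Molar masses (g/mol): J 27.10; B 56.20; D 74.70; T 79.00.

Step 1:
n(J) = 114.6 / 27.10 = 4.229 mol
n(B) = 218.0 / 56.20 = 3.879 mol
n/ν for J = 4.229/1 = 4.229
n/ν for B = 3.879/1 = 3.879
Smallest n/ν is B → limiting reagent.
n(R) produced = (1/1) × 3.879 = 3.879 mol
Step 2:
n(R) available = 3.879 mol
n(D) = 490.8 / 74.70 = 6.570 mol
n/ν for R = 3.879/1 = 3.879
n/ν for D = 6.570/1 = 6.570
Smallest n/ν is R → limiting reagent.
n(T) = (2/1) × 3.879 = 7.758 mol
mass = 7.758 × 79.00 = 612.9 g

613 g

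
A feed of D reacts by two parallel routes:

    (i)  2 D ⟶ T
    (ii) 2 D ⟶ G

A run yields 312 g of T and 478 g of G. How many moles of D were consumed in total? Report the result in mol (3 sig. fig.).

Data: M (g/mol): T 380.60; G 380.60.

4.15 mol

n(T) = 312 / 380.60 = 0.8198 mol
n(G) = 478 / 380.60 = 1.256 mol
n(D) via (i) = (2/1)×0.8198 = 1.640 mol
n(D) via (ii) = (2/1)×1.256 = 2.512 mol
total n(D) = 1.640 + 2.512 = 4.152 mol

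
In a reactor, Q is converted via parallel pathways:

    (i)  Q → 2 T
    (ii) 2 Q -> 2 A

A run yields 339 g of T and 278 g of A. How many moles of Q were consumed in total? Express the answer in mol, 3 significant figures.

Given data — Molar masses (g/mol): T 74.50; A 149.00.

n(T) = 339 / 74.50 = 4.550 mol
n(A) = 278 / 149.00 = 1.866 mol
n(Q) via (i) = (1/2)×4.550 = 2.275 mol
n(Q) via (ii) = (2/2)×1.866 = 1.866 mol
total n(Q) = 2.275 + 1.866 = 4.141 mol

4.14 mol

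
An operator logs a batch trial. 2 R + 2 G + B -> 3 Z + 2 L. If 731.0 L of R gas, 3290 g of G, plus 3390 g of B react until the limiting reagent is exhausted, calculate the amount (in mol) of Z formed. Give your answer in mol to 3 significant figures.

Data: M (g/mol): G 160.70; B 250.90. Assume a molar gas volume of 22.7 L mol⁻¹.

n(R) = 731.0 / 22.7 = 32.20 mol
n(G) = 3290 / 160.70 = 20.47 mol
n(B) = 3390 / 250.90 = 13.51 mol
n/ν for R = 32.20/2 = 16.10
n/ν for G = 20.47/2 = 10.24
n/ν for B = 13.51/1 = 13.51
Smallest n/ν is G → limiting reagent.
n(Z) = (3/2) × 20.47 = 30.71 mol

30.7 mol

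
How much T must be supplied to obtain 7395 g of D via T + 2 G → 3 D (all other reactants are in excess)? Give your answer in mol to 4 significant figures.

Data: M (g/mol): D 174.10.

14.16 mol

n(D) = 7395 / 174.10 = 42.48 mol
n(T) = (1/3) × 42.48 = 14.16 mol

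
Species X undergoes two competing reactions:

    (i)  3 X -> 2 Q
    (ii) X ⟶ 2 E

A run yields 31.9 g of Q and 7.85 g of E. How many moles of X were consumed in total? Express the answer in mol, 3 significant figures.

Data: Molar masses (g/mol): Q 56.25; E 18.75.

1.06 mol

n(Q) = 31.9 / 56.25 = 0.5671 mol
n(E) = 7.85 / 18.75 = 0.4187 mol
n(X) via (i) = (3/2)×0.5671 = 0.8507 mol
n(X) via (ii) = (1/2)×0.4187 = 0.2094 mol
total n(X) = 0.8507 + 0.2094 = 1.060 mol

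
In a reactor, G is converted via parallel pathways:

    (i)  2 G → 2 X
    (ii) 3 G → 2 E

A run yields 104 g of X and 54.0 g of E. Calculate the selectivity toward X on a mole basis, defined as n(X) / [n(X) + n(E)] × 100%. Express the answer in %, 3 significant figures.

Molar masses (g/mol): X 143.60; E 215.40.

n(X) = 104 / 143.60 = 0.7242 mol
n(E) = 54.0 / 215.40 = 0.2507 mol
selectivity = 0.7242/(0.7242+0.2507) × 100 = 74.28 %

74.3 %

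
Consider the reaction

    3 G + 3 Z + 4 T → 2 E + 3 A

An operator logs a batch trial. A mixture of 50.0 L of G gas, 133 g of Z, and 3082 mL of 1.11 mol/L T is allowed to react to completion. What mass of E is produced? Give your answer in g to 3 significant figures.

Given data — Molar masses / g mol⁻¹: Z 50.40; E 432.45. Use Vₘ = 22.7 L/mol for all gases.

635 g

n(G) = 50.00 / 22.7 = 2.203 mol
n(Z) = 133.0 / 50.40 = 2.639 mol
n(T) = 1.11 × 3082/1000 = 3.421 mol
n/ν for G = 2.203/3 = 0.7343
n/ν for Z = 2.639/3 = 0.8797
n/ν for T = 3.421/4 = 0.8553
Smallest n/ν is G → limiting reagent.
n(E) = (2/3) × 2.203 = 1.469 mol
mass = 1.469 × 432.45 = 635.3 g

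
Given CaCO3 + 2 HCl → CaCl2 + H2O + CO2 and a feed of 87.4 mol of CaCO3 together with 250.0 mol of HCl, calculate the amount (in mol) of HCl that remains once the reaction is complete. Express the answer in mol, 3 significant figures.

n(CaCO3) = 87.40 mol
n(HCl) = 250.0 mol
n/ν for CaCO3 = 87.40/1 = 87.40
n/ν for HCl = 250.0/2 = 125.0
Smallest n/ν is CaCO3 → limiting reagent.
HCl consumed = (2/1) × 87.40 = 174.8 mol
HCl remaining = 250.0 − 174.8 = 75.20 mol

75.2 mol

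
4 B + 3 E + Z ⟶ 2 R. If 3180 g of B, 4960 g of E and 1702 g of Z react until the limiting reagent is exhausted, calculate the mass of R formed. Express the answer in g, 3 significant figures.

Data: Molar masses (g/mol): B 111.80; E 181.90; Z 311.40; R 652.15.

n(B) = 3180 / 111.80 = 28.44 mol
n(E) = 4960 / 181.90 = 27.27 mol
n(Z) = 1702 / 311.40 = 5.466 mol
n/ν for B = 28.44/4 = 7.110
n/ν for E = 27.27/3 = 9.090
n/ν for Z = 5.466/1 = 5.466
Smallest n/ν is Z → limiting reagent.
n(R) = (2/1) × 5.466 = 10.93 mol
mass = 10.93 × 652.15 = 7128 g

7130 g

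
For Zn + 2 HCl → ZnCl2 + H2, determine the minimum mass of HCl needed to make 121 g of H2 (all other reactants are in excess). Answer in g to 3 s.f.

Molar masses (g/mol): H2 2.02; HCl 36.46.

4370 g

n(H2) = 121 / 2.02 = 59.90 mol
n(HCl) = (2/1) × 59.90 = 119.8 mol
mass = 119.8 × 36.46 = 4368 g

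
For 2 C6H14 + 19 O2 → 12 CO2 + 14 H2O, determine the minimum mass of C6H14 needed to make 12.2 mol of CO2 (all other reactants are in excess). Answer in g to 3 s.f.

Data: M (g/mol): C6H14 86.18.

n(CO2) = 12.20 mol
n(C6H14) = (2/12) × 12.20 = 2.033 mol
mass = 2.033 × 86.18 = 175.2 g

175 g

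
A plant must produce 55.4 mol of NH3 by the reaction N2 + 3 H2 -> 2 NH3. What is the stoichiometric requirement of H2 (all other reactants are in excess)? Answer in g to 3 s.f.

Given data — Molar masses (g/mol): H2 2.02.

n(NH3) = 55.40 mol
n(H2) = (3/2) × 55.40 = 83.10 mol
mass = 83.10 × 2.02 = 167.9 g

168 g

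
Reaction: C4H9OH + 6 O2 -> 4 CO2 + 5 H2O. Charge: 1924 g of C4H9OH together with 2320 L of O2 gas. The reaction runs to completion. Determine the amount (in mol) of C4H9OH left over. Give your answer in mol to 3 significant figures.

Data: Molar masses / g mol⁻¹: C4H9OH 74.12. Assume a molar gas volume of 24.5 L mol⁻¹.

n(C4H9OH) = 1924 / 74.12 = 25.96 mol
n(O2) = 2320 / 24.5 = 94.69 mol
n/ν for C4H9OH = 25.96/1 = 25.96
n/ν for O2 = 94.69/6 = 15.78
Smallest n/ν is O2 → limiting reagent.
C4H9OH consumed = (1/6) × 94.69 = 15.78 mol
C4H9OH remaining = 25.96 − 15.78 = 10.18 mol

10.2 mol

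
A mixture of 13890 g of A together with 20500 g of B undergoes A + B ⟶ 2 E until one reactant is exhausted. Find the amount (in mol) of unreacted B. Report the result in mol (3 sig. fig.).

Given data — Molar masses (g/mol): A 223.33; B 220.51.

30.8 mol

n(A) = 13890 / 223.33 = 62.19 mol
n(B) = 20500 / 220.51 = 92.97 mol
n/ν → A: 62.19, B: 92.97; A is limiting.
B consumed = (1/1) × 62.19 = 62.19 mol
B remaining = 92.97 − 62.19 = 30.78 mol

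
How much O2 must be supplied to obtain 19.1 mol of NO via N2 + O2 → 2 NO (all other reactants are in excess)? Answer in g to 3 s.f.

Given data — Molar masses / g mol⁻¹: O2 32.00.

306 g

n(NO) = 19.10 mol
n(O2) = (1/2) × 19.10 = 9.550 mol
mass = 9.550 × 32.00 = 305.6 g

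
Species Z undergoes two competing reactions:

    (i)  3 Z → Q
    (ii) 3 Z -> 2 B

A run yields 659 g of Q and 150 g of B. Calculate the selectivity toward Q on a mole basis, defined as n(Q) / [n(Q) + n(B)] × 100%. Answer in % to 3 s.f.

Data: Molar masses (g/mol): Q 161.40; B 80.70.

n(Q) = 659 / 161.40 = 4.083 mol
n(B) = 150 / 80.70 = 1.859 mol
selectivity = 4.083/(4.083+1.859) × 100 = 68.71 %

68.7 %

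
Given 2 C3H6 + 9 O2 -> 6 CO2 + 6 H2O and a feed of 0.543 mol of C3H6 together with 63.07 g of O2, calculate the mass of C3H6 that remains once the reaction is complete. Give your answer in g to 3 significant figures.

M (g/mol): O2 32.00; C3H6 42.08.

4.42 g

n(C3H6) = 0.5430 mol
n(O2) = 63.07 / 32.00 = 1.971 mol
n/ν for C3H6 = 0.5430/2 = 0.2715
n/ν for O2 = 1.971/9 = 0.2190
Smallest n/ν is O2 → limiting reagent.
C3H6 consumed = (2/9) × 1.971 = 0.4380 mol
C3H6 remaining = 0.5430 − 0.4380 = 0.1050 mol
mass = 0.1050 × 42.08 = 4.418 g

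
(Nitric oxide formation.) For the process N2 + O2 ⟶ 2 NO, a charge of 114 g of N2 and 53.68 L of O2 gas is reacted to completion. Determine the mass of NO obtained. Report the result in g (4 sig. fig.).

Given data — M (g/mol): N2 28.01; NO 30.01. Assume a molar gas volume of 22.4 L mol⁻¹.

143.8 g

n(N2) = 114.0 / 28.01 = 4.070 mol
n(O2) = 53.68 / 22.4 = 2.396 mol
n/ν for N2 = 4.070/1 = 4.070
n/ν for O2 = 2.396/1 = 2.396
Smallest n/ν is O2 → limiting reagent.
n(NO) = (2/1) × 2.396 = 4.792 mol
mass = 4.792 × 30.01 = 143.8 g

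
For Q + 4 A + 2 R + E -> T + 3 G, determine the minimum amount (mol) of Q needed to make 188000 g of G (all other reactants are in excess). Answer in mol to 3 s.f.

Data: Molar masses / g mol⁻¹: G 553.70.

113 mol

n(G) = 188000 / 553.70 = 339.5 mol
n(Q) = (1/3) × 339.5 = 113.2 mol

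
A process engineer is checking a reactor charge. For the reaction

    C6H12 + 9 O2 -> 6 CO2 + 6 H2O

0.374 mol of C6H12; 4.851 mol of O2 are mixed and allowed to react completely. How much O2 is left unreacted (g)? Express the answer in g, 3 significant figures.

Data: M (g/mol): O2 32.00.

n(C6H12) = 0.3740 mol
n(O2) = 4.851 mol
n/ν → C6H12: 0.3740, O2: 0.5390; C6H12 is limiting.
O2 consumed = (9/1) × 0.3740 = 3.366 mol
O2 remaining = 4.851 − 3.366 = 1.485 mol
mass = 1.485 × 32.00 = 47.52 g

47.5 g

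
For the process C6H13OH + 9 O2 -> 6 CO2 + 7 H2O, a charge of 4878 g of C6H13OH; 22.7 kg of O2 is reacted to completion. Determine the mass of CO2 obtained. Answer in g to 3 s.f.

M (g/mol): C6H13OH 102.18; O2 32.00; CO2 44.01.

12600 g

n(C6H13OH) = 4878 / 102.18 = 47.74 mol
n(O2) = 22.70×1000 / 32.00 = 709.4 mol
n/ν for C6H13OH = 47.74/1 = 47.74
n/ν for O2 = 709.4/9 = 78.82
Smallest n/ν is C6H13OH → limiting reagent.
n(CO2) = (6/1) × 47.74 = 286.4 mol
mass = 286.4 × 44.01 = 12600 g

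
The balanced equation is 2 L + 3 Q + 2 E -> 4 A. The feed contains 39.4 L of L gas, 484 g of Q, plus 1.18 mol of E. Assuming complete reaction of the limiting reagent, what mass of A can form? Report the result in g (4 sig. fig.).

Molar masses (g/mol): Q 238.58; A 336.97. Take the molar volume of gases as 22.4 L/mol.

n(L) = 39.40 / 22.4 = 1.759 mol
n(Q) = 484.0 / 238.58 = 2.029 mol
n(E) = 1.180 mol
n/ν for L = 1.759/2 = 0.8795
n/ν for Q = 2.029/3 = 0.6763
n/ν for E = 1.180/2 = 0.5900
Smallest n/ν is E → limiting reagent.
n(A) = (4/2) × 1.180 = 2.360 mol
mass = 2.360 × 336.97 = 795.2 g

795.2 g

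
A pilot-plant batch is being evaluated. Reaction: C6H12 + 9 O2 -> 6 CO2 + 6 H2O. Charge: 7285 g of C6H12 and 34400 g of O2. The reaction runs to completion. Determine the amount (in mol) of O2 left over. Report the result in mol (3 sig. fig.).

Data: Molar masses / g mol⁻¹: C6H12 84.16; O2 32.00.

n(C6H12) = 7285 / 84.16 = 86.56 mol
n(O2) = 34400 / 32.00 = 1075 mol
n/ν → C6H12: 86.56, O2: 119.4; C6H12 is limiting.
O2 consumed = (9/1) × 86.56 = 779.0 mol
O2 remaining = 1075 − 779.0 = 296.0 mol

296 mol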